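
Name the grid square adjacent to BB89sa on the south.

BB88sx

Latitude subsquare a = 0; −1 → -1, wraps to 23 = x, carry into square.
Latitude square 9; −1 → 8.
The longitude characters are unchanged.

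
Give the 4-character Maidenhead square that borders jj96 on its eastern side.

KJ06

Longitude square 9; +1 → 10, wraps to 0, carry into field.
Longitude field J = 9; +1 → 10 = K.
The latitude characters are unchanged.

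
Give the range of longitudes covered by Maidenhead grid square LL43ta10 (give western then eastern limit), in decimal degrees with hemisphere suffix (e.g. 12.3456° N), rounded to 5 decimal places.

Field L=11, L=11: +11·20° lon, +11·10° lat → SW at lon 40°, lat 20°.
Square 4, 3: +4·2° lon, +3·1° lat → SW at lon 48°, lat 23°.
Subsquare t=19, a=0: +19·0.0833333° lon, +0·0.0416667° lat → SW at lon 49.5833°, lat 23°.
Extended square 1, 0: +1·0.00833333° lon, +0·0.00416667° lat → SW at lon 49.5917°, lat 23°.
Cell spans 0.00833333° lon × 0.00416667° lat.
west 49.59167° E, east 49.60000° E.

49.59167° E, 49.60000° E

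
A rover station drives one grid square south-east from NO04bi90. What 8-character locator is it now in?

NO04ch09

Longitude extended square 9; +1 → 10, wraps to 0, carry into subsquare.
Longitude subsquare b = 1; +1 → 2 = c.
Latitude extended square 0; −1 → -1, wraps to 9, carry into subsquare.
Latitude subsquare i = 8; −1 → 7 = h.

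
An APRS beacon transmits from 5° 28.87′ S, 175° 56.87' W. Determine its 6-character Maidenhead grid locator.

AI24am

Shift to the Maidenhead origin (180°W, 90°S): lon 4.0522, lat 84.5188.
Field: 4.0522/20 → 0 → A, 84.5188/10 → 8 → I; chars AI.
Square: 4.0522/2 → 2, 4.5188/1 → 4; chars 24.
Subsquare: 0.0522/0.0833333 → 0 → a, 0.5188/0.0416667 → 12 → m; chars am.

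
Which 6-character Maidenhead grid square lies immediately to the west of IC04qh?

IC04ph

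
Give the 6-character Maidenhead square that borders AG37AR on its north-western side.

Longitude subsquare a = 0; −1 → -1, wraps to 23 = x, carry into square.
Longitude square 3; −1 → 2.
Latitude subsquare r = 17; +1 → 18 = s.

AG27xs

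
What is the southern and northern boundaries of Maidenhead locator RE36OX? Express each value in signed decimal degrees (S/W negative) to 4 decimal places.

-43.0417, -43.0000

Field R=17, E=4: +17·20° lon, +4·10° lat → SW at lon 160°, lat -50°.
Square 3, 6: +3·2° lon, +6·1° lat → SW at lon 166°, lat -44°.
Subsquare o=14, x=23: +14·0.0833333° lon, +23·0.0416667° lat → SW at lon 167.167°, lat -43.0417°.
Cell spans 0.0833333° lon × 0.0416667° lat.
south -43.0417, north -43.0000.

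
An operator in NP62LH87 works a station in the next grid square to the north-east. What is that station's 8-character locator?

Longitude extended square 8; +1 → 9.
Latitude extended square 7; +1 → 8.

NP62lh98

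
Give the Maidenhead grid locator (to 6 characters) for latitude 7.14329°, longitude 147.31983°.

QJ37pd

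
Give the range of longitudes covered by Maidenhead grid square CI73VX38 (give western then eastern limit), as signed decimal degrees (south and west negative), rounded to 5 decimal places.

Field C=2, I=8: +2·20° lon, +8·10° lat → SW at lon -140°, lat -10°.
Square 7, 3: +7·2° lon, +3·1° lat → SW at lon -126°, lat -7°.
Subsquare v=21, x=23: +21·0.0833333° lon, +23·0.0416667° lat → SW at lon -124.25°, lat -6.04167°.
Extended square 3, 8: +3·0.00833333° lon, +8·0.00416667° lat → SW at lon -124.225°, lat -6.00833°.
Cell spans 0.00833333° lon × 0.00416667° lat.
west -124.22500, east -124.21667.

-124.22500, -124.21667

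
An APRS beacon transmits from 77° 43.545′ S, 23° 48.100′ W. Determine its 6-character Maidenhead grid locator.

HB82cg

Offset from 180°W / 90°S: lon 156.1983°, lat 12.2742°.
Field: lon ⌊156.1983/20⌋ = 7 → H; lat ⌊12.2742/10⌋ = 1 → B.
Square: lon ⌊16.1983/2⌋ = 8; lat ⌊2.2742/1⌋ = 2.
Subsquare: lon ⌊0.1983/0.0833333⌋ = 2 → c; lat ⌊0.2742/0.0416667⌋ = 6 → g.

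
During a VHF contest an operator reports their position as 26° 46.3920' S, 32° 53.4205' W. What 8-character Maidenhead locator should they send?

HG33nf34

Add 180° to longitude and 90° to latitude: 147.10966, 63.22680.
Field: 147.10966/20 → 7 → H, 63.22680/10 → 6 → G; chars HG.
Square: 7.10966/2 → 3, 3.22680/1 → 3; chars 33.
Subsquare: 1.10966/0.0833333 → 13 → n, 0.22680/0.0416667 → 5 → f; chars nf.
Extended square: 0.02632/0.00833333 → 3, 0.01847/0.00416667 → 4; chars 34.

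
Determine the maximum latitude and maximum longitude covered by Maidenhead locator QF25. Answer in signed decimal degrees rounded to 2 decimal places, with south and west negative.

-34.00, 146.00

Field Q=16, F=5: +16·20° lon, +5·10° lat → SW at lon 140°, lat -40°.
Square 2, 5: +2·2° lon, +5·1° lat → SW at lon 144°, lat -35°.
Cell spans 2° lon × 1° lat. NE corner is SW corner plus one full cell.
latitude -34.00, longitude 146.00.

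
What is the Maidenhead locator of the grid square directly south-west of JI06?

Longitude square 0; −1 → -1, wraps to 9, carry into field.
Longitude field J = 9; −1 → 8 = I.
Latitude square 6; −1 → 5.

II95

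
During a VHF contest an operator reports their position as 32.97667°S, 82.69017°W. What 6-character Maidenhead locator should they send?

EF87pa

Shift to the Maidenhead origin (180°W, 90°S): lon 97.3098, lat 57.0233.
Field: lon ⌊97.3098/20⌋ = 4 → E; lat ⌊57.0233/10⌋ = 5 → F.
Square: lon ⌊17.3098/2⌋ = 8; lat ⌊7.0233/1⌋ = 7.
Subsquare: lon ⌊1.3098/0.0833333⌋ = 15 → p; lat ⌊0.0233/0.0416667⌋ = 0 → a.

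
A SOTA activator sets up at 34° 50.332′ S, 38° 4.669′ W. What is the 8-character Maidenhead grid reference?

HF05xd08

Add 180° to longitude and 90° to latitude: 141.92218, 55.16113.
Field: 141.92218/20 → 7 → H, 55.16113/10 → 5 → F; chars HF.
Square: 1.92218/2 → 0, 5.16113/1 → 5; chars 05.
Subsquare: 1.92218/0.0833333 → 23 → x, 0.16113/0.0416667 → 3 → d; chars xd.
Extended square: 0.00552/0.00833333 → 0, 0.03613/0.00416667 → 8; chars 08.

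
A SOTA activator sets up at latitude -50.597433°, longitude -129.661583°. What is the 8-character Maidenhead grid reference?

CD59ej06

Offset from 180°W / 90°S: lon 50.33842°, lat 39.40257°.
Field (20°×10°, letters A–R): 50.33842/20 → 2 → C, 39.40257/10 → 3 → D; chars CD.
Square (2°×1°, digits 0–9): 10.33842/2 → 5, 9.40257/1 → 9; chars 59.
Subsquare (5′×2.5′, letters a–x): 0.33842/0.0833333 → 4 → e, 0.40257/0.0416667 → 9 → j; chars ej.
Extended square (30″×15″, digits 0–9): 0.00508/0.00833333 → 0, 0.02757/0.00416667 → 6; chars 06.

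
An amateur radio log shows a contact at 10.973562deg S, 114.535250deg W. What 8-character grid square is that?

Shift to the Maidenhead origin (180°W, 90°S): lon 65.46475, lat 79.02644.
Field: 65.46475/20 → 3 → D, 79.02644/10 → 7 → H; chars DH.
Square: 5.46475/2 → 2, 9.02644/1 → 9; chars 29.
Subsquare: 1.46475/0.0833333 → 17 → r, 0.02644/0.0416667 → 0 → a; chars ra.
Extended square: 0.04808/0.00833333 → 5, 0.02644/0.00416667 → 6; chars 56.

DH29ra56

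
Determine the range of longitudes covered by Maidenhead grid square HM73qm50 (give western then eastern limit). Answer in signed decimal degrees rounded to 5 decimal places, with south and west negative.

Field H=7, M=12: +7·20° lon, +12·10° lat → SW at lon -40°, lat 30°.
Square 7, 3: +7·2° lon, +3·1° lat → SW at lon -26°, lat 33°.
Subsquare q=16, m=12: +16·0.0833333° lon, +12·0.0416667° lat → SW at lon -24.6667°, lat 33.5°.
Extended square 5, 0: +5·0.00833333° lon, +0·0.00416667° lat → SW at lon -24.625°, lat 33.5°.
Cell spans 0.00833333° lon × 0.00416667° lat.
west -24.62500, east -24.61667.

-24.62500, -24.61667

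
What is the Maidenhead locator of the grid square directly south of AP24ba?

AP23bx

Latitude subsquare a = 0; −1 → -1, wraps to 23 = x, carry into square.
Latitude square 4; −1 → 3.
The longitude characters are unchanged.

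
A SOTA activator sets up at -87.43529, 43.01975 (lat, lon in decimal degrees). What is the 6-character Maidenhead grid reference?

LA12mn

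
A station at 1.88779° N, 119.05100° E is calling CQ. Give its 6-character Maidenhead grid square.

OJ91mv

Shift to the Maidenhead origin (180°W, 90°S): lon 299.0510, lat 91.8878.
Field (20°×10°, letters A–R): lon ⌊299.0510/20⌋ = 14 → O; lat ⌊91.8878/10⌋ = 9 → J.
Square (2°×1°, digits 0–9): lon ⌊19.0510/2⌋ = 9; lat ⌊1.8878/1⌋ = 1.
Subsquare (5′×2.5′, letters a–x): lon ⌊1.0510/0.0833333⌋ = 12 → m; lat ⌊0.8878/0.0416667⌋ = 21 → v.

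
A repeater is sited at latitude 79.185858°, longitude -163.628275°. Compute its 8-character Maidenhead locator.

AQ89ee44

Add 180° to longitude and 90° to latitude: 16.37172, 169.18586.
Field (20°×10°, letters A–R): lon ⌊16.37172/20⌋ = 0 → A; lat ⌊169.18586/10⌋ = 16 → Q.
Square (2°×1°, digits 0–9): lon ⌊16.37172/2⌋ = 8; lat ⌊9.18586/1⌋ = 9.
Subsquare (5′×2.5′, letters a–x): lon ⌊0.37172/0.0833333⌋ = 4 → e; lat ⌊0.18586/0.0416667⌋ = 4 → e.
Extended square (30″×15″, digits 0–9): lon ⌊0.03839/0.00833333⌋ = 4; lat ⌊0.01919/0.00416667⌋ = 4.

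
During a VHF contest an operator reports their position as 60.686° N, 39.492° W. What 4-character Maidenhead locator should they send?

Add 180° to longitude and 90° to latitude: 140.51, 150.69.
Field: 140.51/20 → 7 → H, 150.69/10 → 15 → P; chars HP.
Square: 0.51/2 → 0, 0.69/1 → 0; chars 00.

HP00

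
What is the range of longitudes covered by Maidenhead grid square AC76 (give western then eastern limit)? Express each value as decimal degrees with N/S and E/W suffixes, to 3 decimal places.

166.000° W, 164.000° W

Field A=0, C=2: +0·20° lon, +2·10° lat → SW at lon -180°, lat -70°.
Square 7, 6: +7·2° lon, +6·1° lat → SW at lon -166°, lat -64°.
Cell spans 2° lon × 1° lat.
west 166.000° W, east 164.000° W.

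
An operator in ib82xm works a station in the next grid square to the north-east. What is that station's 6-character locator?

IB92an

Longitude subsquare x = 23; +1 → 24, wraps to 0 = a, carry into square.
Longitude square 8; +1 → 9.
Latitude subsquare m = 12; +1 → 13 = n.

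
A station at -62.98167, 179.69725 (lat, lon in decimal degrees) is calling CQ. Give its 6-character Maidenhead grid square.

Add 180° to longitude and 90° to latitude: 359.6972, 27.0183.
Field: lon ⌊359.6972/20⌋ = 17 → R; lat ⌊27.0183/10⌋ = 2 → C.
Square: lon ⌊19.6972/2⌋ = 9; lat ⌊7.0183/1⌋ = 7.
Subsquare: lon ⌊1.6972/0.0833333⌋ = 20 → u; lat ⌊0.0183/0.0416667⌋ = 0 → a.

RC97ua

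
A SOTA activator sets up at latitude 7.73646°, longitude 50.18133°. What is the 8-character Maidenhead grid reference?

Shift to the Maidenhead origin (180°W, 90°S): lon 230.18133, lat 97.73646.
Field: 230.18133/20 → 11 → L, 97.73646/10 → 9 → J; chars LJ.
Square: 10.18133/2 → 5, 7.73646/1 → 7; chars 57.
Subsquare: 0.18133/0.0833333 → 2 → c, 0.73646/0.0416667 → 17 → r; chars cr.
Extended square: 0.01466/0.00833333 → 1, 0.02813/0.00416667 → 6; chars 16.

LJ57cr16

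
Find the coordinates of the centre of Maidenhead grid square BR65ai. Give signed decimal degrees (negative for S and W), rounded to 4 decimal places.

85.3542, -147.9583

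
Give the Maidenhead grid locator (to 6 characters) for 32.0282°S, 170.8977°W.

Add 180° to longitude and 90° to latitude: 9.1023, 57.9718.
Field: lon ⌊9.1023/20⌋ = 0 → A; lat ⌊57.9718/10⌋ = 5 → F.
Square: lon ⌊9.1023/2⌋ = 4; lat ⌊7.9718/1⌋ = 7.
Subsquare: lon ⌊1.1023/0.0833333⌋ = 13 → n; lat ⌊0.9718/0.0416667⌋ = 23 → x.

AF47nx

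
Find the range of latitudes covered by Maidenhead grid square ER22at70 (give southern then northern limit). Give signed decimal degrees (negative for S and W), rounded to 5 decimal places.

82.79167, 82.79583

Field E=4, R=17: +4·20° lon, +17·10° lat → SW at lon -100°, lat 80°.
Square 2, 2: +2·2° lon, +2·1° lat → SW at lon -96°, lat 82°.
Subsquare a=0, t=19: +0·0.0833333° lon, +19·0.0416667° lat → SW at lon -96°, lat 82.7917°.
Extended square 7, 0: +7·0.00833333° lon, +0·0.00416667° lat → SW at lon -95.9417°, lat 82.7917°.
Cell spans 0.00833333° lon × 0.00416667° lat.
south 82.79167, north 82.79583.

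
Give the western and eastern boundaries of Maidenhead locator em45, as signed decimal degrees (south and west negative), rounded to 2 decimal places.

-92.00, -90.00

Field E=4, M=12: +4·20° lon, +12·10° lat → SW at lon -100°, lat 30°.
Square 4, 5: +4·2° lon, +5·1° lat → SW at lon -92°, lat 35°.
Cell spans 2° lon × 1° lat.
west -92.00, east -90.00.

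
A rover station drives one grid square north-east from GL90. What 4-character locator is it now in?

Longitude square 9; +1 → 10, wraps to 0, carry into field.
Longitude field G = 6; +1 → 7 = H.
Latitude square 0; +1 → 1.

HL01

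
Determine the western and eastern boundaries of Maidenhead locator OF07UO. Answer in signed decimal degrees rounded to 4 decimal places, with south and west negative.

101.6667, 101.7500

Field O=14, F=5: +14·20° lon, +5·10° lat → SW at lon 100°, lat -40°.
Square 0, 7: +0·2° lon, +7·1° lat → SW at lon 100°, lat -33°.
Subsquare u=20, o=14: +20·0.0833333° lon, +14·0.0416667° lat → SW at lon 101.667°, lat -32.4167°.
Cell spans 0.0833333° lon × 0.0416667° lat.
west 101.6667, east 101.7500.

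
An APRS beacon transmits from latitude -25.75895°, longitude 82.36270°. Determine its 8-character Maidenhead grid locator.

Offset from 180°W / 90°S: lon 262.36270°, lat 64.24105°.
Field: 262.36270/20 → 13 → N, 64.24105/10 → 6 → G; chars NG.
Square: 2.36270/2 → 1, 4.24105/1 → 4; chars 14.
Subsquare: 0.36270/0.0833333 → 4 → e, 0.24105/0.0416667 → 5 → f; chars ef.
Extended square: 0.02937/0.00833333 → 3, 0.03272/0.00416667 → 7; chars 37.

NG14ef37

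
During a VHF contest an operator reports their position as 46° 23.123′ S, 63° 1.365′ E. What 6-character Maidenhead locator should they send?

Add 180° to longitude and 90° to latitude: 243.0228, 43.6146.
Field (20°×10°, letters A–R): lon ⌊243.0228/20⌋ = 12 → M; lat ⌊43.6146/10⌋ = 4 → E.
Square (2°×1°, digits 0–9): lon ⌊3.0228/2⌋ = 1; lat ⌊3.6146/1⌋ = 3.
Subsquare (5′×2.5′, letters a–x): lon ⌊1.0228/0.0833333⌋ = 12 → m; lat ⌊0.6146/0.0416667⌋ = 14 → o.

ME13mo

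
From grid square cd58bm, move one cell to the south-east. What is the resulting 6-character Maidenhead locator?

Longitude subsquare b = 1; +1 → 2 = c.
Latitude subsquare m = 12; −1 → 11 = l.

CD58cl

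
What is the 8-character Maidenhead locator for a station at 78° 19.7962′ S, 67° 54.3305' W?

FB61bq10

Shift to the Maidenhead origin (180°W, 90°S): lon 112.09449, lat 11.67006.
Field: lon ⌊112.09449/20⌋ = 5 → F; lat ⌊11.67006/10⌋ = 1 → B.
Square: lon ⌊12.09449/2⌋ = 6; lat ⌊1.67006/1⌋ = 1.
Subsquare: lon ⌊0.09449/0.0833333⌋ = 1 → b; lat ⌊0.67006/0.0416667⌋ = 16 → q.
Extended square: lon ⌊0.01116/0.00833333⌋ = 1; lat ⌊0.00340/0.00416667⌋ = 0.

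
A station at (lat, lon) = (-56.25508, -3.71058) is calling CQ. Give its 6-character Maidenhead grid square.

Add 180° to longitude and 90° to latitude: 176.2894, 33.7449.
Field (20°×10°, letters A–R): lon ⌊176.2894/20⌋ = 8 → I; lat ⌊33.7449/10⌋ = 3 → D.
Square (2°×1°, digits 0–9): lon ⌊16.2894/2⌋ = 8; lat ⌊3.7449/1⌋ = 3.
Subsquare (5′×2.5′, letters a–x): lon ⌊0.2894/0.0833333⌋ = 3 → d; lat ⌊0.7449/0.0416667⌋ = 17 → r.

ID83dr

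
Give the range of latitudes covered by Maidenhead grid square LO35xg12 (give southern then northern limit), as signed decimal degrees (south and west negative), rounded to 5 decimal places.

55.25833, 55.26250

Field L=11, O=14: +11·20° lon, +14·10° lat → SW at lon 40°, lat 50°.
Square 3, 5: +3·2° lon, +5·1° lat → SW at lon 46°, lat 55°.
Subsquare x=23, g=6: +23·0.0833333° lon, +6·0.0416667° lat → SW at lon 47.9167°, lat 55.25°.
Extended square 1, 2: +1·0.00833333° lon, +2·0.00416667° lat → SW at lon 47.925°, lat 55.2583°.
Cell spans 0.00833333° lon × 0.00416667° lat.
south 55.25833, north 55.26250.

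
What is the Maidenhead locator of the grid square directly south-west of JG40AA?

JF39xx

Longitude subsquare a = 0; −1 → -1, wraps to 23 = x, carry into square.
Longitude square 4; −1 → 3.
Latitude subsquare a = 0; −1 → -1, wraps to 23 = x, carry into square.
Latitude square 0; −1 → -1, wraps to 9, carry into field.
Latitude field G = 6; −1 → 5 = F.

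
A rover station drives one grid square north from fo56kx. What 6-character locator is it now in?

FO57ka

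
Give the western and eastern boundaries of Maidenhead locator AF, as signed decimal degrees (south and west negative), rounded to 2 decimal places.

Field A=0, F=5: +0·20° lon, +5·10° lat → SW at lon -180°, lat -40°.
Cell spans 20° lon × 10° lat.
west -180.00, east -160.00.

-180.00, -160.00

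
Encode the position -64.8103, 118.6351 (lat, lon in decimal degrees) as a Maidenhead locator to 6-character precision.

Shift to the Maidenhead origin (180°W, 90°S): lon 298.6351, lat 25.1897.
Field: 298.6351/20 → 14 → O, 25.1897/10 → 2 → C; chars OC.
Square: 18.6351/2 → 9, 5.1897/1 → 5; chars 95.
Subsquare: 0.6351/0.0833333 → 7 → h, 0.1897/0.0416667 → 4 → e; chars he.

OC95he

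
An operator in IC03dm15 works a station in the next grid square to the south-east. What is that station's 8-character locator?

IC03dm24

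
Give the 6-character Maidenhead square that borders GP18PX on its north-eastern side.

GP19qa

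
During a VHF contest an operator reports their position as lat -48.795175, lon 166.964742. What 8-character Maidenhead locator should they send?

RE31le59

Shift to the Maidenhead origin (180°W, 90°S): lon 346.96474, lat 41.20482.
Field (20°×10°, letters A–R): 346.96474/20 → 17 → R, 41.20482/10 → 4 → E; chars RE.
Square (2°×1°, digits 0–9): 6.96474/2 → 3, 1.20482/1 → 1; chars 31.
Subsquare (5′×2.5′, letters a–x): 0.96474/0.0833333 → 11 → l, 0.20482/0.0416667 → 4 → e; chars le.
Extended square (30″×15″, digits 0–9): 0.04808/0.00833333 → 5, 0.03816/0.00416667 → 9; chars 59.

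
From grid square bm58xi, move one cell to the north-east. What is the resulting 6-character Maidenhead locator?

BM68aj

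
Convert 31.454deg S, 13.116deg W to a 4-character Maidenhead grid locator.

IF38

Offset from 180°W / 90°S: lon 166.88°, lat 58.55°.
Field: 166.88/20 → 8 → I, 58.55/10 → 5 → F; chars IF.
Square: 6.88/2 → 3, 8.55/1 → 8; chars 38.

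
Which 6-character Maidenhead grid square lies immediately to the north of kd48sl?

Latitude subsquare l = 11; +1 → 12 = m.
The longitude characters are unchanged.

KD48sm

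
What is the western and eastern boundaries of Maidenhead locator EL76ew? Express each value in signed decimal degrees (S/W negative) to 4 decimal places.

-85.6667, -85.5833

Field E=4, L=11: +4·20° lon, +11·10° lat → SW at lon -100°, lat 20°.
Square 7, 6: +7·2° lon, +6·1° lat → SW at lon -86°, lat 26°.
Subsquare e=4, w=22: +4·0.0833333° lon, +22·0.0416667° lat → SW at lon -85.6667°, lat 26.9167°.
Cell spans 0.0833333° lon × 0.0416667° lat.
west -85.6667, east -85.5833.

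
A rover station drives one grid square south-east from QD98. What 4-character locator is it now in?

Longitude square 9; +1 → 10, wraps to 0, carry into field.
Longitude field Q = 16; +1 → 17 = R.
Latitude square 8; −1 → 7.

RD07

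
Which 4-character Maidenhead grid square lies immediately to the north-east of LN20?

LN31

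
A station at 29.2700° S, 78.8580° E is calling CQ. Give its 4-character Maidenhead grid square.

Shift to the Maidenhead origin (180°W, 90°S): lon 258.86, lat 60.73.
Field: lon ⌊258.86/20⌋ = 12 → M; lat ⌊60.73/10⌋ = 6 → G.
Square: lon ⌊18.86/2⌋ = 9; lat ⌊0.73/1⌋ = 0.

MG90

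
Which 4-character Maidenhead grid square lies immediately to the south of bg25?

BG24

Latitude square 5; −1 → 4.
The longitude characters are unchanged.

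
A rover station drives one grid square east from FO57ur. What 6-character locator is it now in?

Longitude subsquare u = 20; +1 → 21 = v.
The latitude characters are unchanged.

FO57vr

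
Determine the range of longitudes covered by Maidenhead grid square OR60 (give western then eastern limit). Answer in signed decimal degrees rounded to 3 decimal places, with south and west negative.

Field O=14, R=17: +14·20° lon, +17·10° lat → SW at lon 100°, lat 80°.
Square 6, 0: +6·2° lon, +0·1° lat → SW at lon 112°, lat 80°.
Cell spans 2° lon × 1° lat.
west 112.000, east 114.000.

112.000, 114.000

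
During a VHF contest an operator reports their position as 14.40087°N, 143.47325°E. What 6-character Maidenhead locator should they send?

QK14rj

Shift to the Maidenhead origin (180°W, 90°S): lon 323.4733, lat 104.4009.
Field: 323.4733/20 → 16 → Q, 104.4009/10 → 10 → K; chars QK.
Square: 3.4733/2 → 1, 4.4009/1 → 4; chars 14.
Subsquare: 1.4733/0.0833333 → 17 → r, 0.4009/0.0416667 → 9 → j; chars rj.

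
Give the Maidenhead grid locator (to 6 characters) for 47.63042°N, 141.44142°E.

QN07rp

Offset from 180°W / 90°S: lon 321.4414°, lat 137.6304°.
Field (20°×10°, letters A–R): 321.4414/20 → 16 → Q, 137.6304/10 → 13 → N; chars QN.
Square (2°×1°, digits 0–9): 1.4414/2 → 0, 7.6304/1 → 7; chars 07.
Subsquare (5′×2.5′, letters a–x): 1.4414/0.0833333 → 17 → r, 0.6304/0.0416667 → 15 → p; chars rp.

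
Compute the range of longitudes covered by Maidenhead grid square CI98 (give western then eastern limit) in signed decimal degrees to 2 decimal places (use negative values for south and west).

Field C=2, I=8: +2·20° lon, +8·10° lat → SW at lon -140°, lat -10°.
Square 9, 8: +9·2° lon, +8·1° lat → SW at lon -122°, lat -2°.
Cell spans 2° lon × 1° lat.
west -122.00, east -120.00.

-122.00, -120.00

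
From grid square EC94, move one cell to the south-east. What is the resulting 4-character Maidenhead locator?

FC03

Longitude square 9; +1 → 10, wraps to 0, carry into field.
Longitude field E = 4; +1 → 5 = F.
Latitude square 4; −1 → 3.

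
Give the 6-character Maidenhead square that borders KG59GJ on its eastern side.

Longitude subsquare g = 6; +1 → 7 = h.
The latitude characters are unchanged.

KG59hj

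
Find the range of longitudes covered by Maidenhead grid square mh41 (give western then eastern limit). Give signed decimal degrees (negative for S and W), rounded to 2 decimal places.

68.00, 70.00

Field M=12, H=7: +12·20° lon, +7·10° lat → SW at lon 60°, lat -20°.
Square 4, 1: +4·2° lon, +1·1° lat → SW at lon 68°, lat -19°.
Cell spans 2° lon × 1° lat.
west 68.00, east 70.00.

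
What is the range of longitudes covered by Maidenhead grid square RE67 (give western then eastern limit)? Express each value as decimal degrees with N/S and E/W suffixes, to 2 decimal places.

172.00° E, 174.00° E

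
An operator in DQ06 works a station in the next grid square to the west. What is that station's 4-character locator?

CQ96

Longitude square 0; −1 → -1, wraps to 9, carry into field.
Longitude field D = 3; −1 → 2 = C.
The latitude characters are unchanged.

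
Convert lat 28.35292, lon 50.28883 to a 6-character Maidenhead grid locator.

Offset from 180°W / 90°S: lon 230.2888°, lat 118.3529°.
Field (20°×10°, letters A–R): lon ⌊230.2888/20⌋ = 11 → L; lat ⌊118.3529/10⌋ = 11 → L.
Square (2°×1°, digits 0–9): lon ⌊10.2888/2⌋ = 5; lat ⌊8.3529/1⌋ = 8.
Subsquare (5′×2.5′, letters a–x): lon ⌊0.2888/0.0833333⌋ = 3 → d; lat ⌊0.3529/0.0416667⌋ = 8 → i.

LL58di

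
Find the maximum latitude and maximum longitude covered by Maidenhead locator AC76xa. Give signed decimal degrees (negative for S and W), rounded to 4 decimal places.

-63.9583, -164.0000

Field A=0, C=2: +0·20° lon, +2·10° lat → SW at lon -180°, lat -70°.
Square 7, 6: +7·2° lon, +6·1° lat → SW at lon -166°, lat -64°.
Subsquare x=23, a=0: +23·0.0833333° lon, +0·0.0416667° lat → SW at lon -164.083°, lat -64°.
Cell spans 0.0833333° lon × 0.0416667° lat. NE corner is SW corner plus one full cell.
latitude -63.9583, longitude -164.0000.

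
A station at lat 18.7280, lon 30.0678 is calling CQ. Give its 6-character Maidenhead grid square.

Shift to the Maidenhead origin (180°W, 90°S): lon 210.0678, lat 108.7280.
Field (20°×10°, letters A–R): 210.0678/20 → 10 → K, 108.7280/10 → 10 → K; chars KK.
Square (2°×1°, digits 0–9): 10.0678/2 → 5, 8.7280/1 → 8; chars 58.
Subsquare (5′×2.5′, letters a–x): 0.0678/0.0833333 → 0 → a, 0.7280/0.0416667 → 17 → r; chars ar.

KK58ar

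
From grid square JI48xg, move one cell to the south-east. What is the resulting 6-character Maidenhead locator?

JI58af

Longitude subsquare x = 23; +1 → 24, wraps to 0 = a, carry into square.
Longitude square 4; +1 → 5.
Latitude subsquare g = 6; −1 → 5 = f.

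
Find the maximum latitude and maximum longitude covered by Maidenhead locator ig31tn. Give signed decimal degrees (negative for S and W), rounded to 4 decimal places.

Field I=8, G=6: +8·20° lon, +6·10° lat → SW at lon -20°, lat -30°.
Square 3, 1: +3·2° lon, +1·1° lat → SW at lon -14°, lat -29°.
Subsquare t=19, n=13: +19·0.0833333° lon, +13·0.0416667° lat → SW at lon -12.4167°, lat -28.4583°.
Cell spans 0.0833333° lon × 0.0416667° lat. NE corner is SW corner plus one full cell.
latitude -28.4167, longitude -12.3333.

-28.4167, -12.3333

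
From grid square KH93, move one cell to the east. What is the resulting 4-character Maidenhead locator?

Longitude square 9; +1 → 10, wraps to 0, carry into field.
Longitude field K = 10; +1 → 11 = L.
The latitude characters are unchanged.

LH03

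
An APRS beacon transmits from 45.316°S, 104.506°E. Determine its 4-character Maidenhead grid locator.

Shift to the Maidenhead origin (180°W, 90°S): lon 284.51, lat 44.68.
Field: 284.51/20 → 14 → O, 44.68/10 → 4 → E; chars OE.
Square: 4.51/2 → 2, 4.68/1 → 4; chars 24.

OE24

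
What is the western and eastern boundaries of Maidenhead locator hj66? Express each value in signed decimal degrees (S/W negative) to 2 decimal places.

-28.00, -26.00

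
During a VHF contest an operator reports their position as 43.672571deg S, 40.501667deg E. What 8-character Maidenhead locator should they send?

Add 180° to longitude and 90° to latitude: 220.50167, 46.32743.
Field: 220.50167/20 → 11 → L, 46.32743/10 → 4 → E; chars LE.
Square: 0.50167/2 → 0, 6.32743/1 → 6; chars 06.
Subsquare: 0.50167/0.0833333 → 6 → g, 0.32743/0.0416667 → 7 → h; chars gh.
Extended square: 0.00167/0.00833333 → 0, 0.03576/0.00416667 → 8; chars 08.

LE06gh08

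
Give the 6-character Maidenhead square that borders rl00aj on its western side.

Longitude subsquare a = 0; −1 → -1, wraps to 23 = x, carry into square.
Longitude square 0; −1 → -1, wraps to 9, carry into field.
Longitude field R = 17; −1 → 16 = Q.
The latitude characters are unchanged.

QL90xj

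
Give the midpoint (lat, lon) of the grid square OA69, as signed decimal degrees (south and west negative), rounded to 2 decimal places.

Field O=14, A=0: +14·20° lon, +0·10° lat → SW at lon 100°, lat -90°.
Square 6, 9: +6·2° lon, +9·1° lat → SW at lon 112°, lat -81°.
Cell spans 2° lon × 1° lat. Centre is SW corner plus half of each.
latitude -80.50, longitude 113.00.

-80.50, 113.00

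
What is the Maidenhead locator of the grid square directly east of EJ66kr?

Longitude subsquare k = 10; +1 → 11 = l.
The latitude characters are unchanged.

EJ66lr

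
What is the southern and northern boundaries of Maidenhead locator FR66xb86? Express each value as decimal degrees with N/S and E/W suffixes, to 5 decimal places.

86.06667° N, 86.07083° N

Field F=5, R=17: +5·20° lon, +17·10° lat → SW at lon -80°, lat 80°.
Square 6, 6: +6·2° lon, +6·1° lat → SW at lon -68°, lat 86°.
Subsquare x=23, b=1: +23·0.0833333° lon, +1·0.0416667° lat → SW at lon -66.0833°, lat 86.0417°.
Extended square 8, 6: +8·0.00833333° lon, +6·0.00416667° lat → SW at lon -66.0167°, lat 86.0667°.
Cell spans 0.00833333° lon × 0.00416667° lat.
south 86.06667° N, north 86.07083° N.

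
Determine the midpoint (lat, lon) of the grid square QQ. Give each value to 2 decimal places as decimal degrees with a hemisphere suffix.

75.00° N, 150.00° E

Field Q=16, Q=16: +16·20° lon, +16·10° lat → SW at lon 140°, lat 70°.
Cell spans 20° lon × 10° lat. Centre is SW corner plus half of each.
latitude 75.00° N, longitude 150.00° E.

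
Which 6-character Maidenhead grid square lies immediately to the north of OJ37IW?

Latitude subsquare w = 22; +1 → 23 = x.
The longitude characters are unchanged.

OJ37ix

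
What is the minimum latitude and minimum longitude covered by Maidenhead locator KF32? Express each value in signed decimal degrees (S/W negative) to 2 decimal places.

-38.00, 26.00

Field K=10, F=5: +10·20° lon, +5·10° lat → SW at lon 20°, lat -40°.
Square 3, 2: +3·2° lon, +2·1° lat → SW at lon 26°, lat -38°.
latitude -38.00, longitude 26.00.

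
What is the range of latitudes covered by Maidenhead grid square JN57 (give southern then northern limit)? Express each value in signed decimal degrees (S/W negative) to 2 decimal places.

47.00, 48.00

Field J=9, N=13: +9·20° lon, +13·10° lat → SW at lon 0°, lat 40°.
Square 5, 7: +5·2° lon, +7·1° lat → SW at lon 10°, lat 47°.
Cell spans 2° lon × 1° lat.
south 47.00, north 48.00.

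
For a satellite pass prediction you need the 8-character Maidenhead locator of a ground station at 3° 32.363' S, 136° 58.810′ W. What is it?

CI16ml20

Offset from 180°W / 90°S: lon 43.01983°, lat 86.46062°.
Field: 43.01983/20 → 2 → C, 86.46062/10 → 8 → I; chars CI.
Square: 3.01983/2 → 1, 6.46062/1 → 6; chars 16.
Subsquare: 1.01983/0.0833333 → 12 → m, 0.46062/0.0416667 → 11 → l; chars ml.
Extended square: 0.01983/0.00833333 → 2, 0.00228/0.00416667 → 0; chars 20.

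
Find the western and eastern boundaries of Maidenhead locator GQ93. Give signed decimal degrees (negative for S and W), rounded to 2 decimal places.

-42.00, -40.00

Field G=6, Q=16: +6·20° lon, +16·10° lat → SW at lon -60°, lat 70°.
Square 9, 3: +9·2° lon, +3·1° lat → SW at lon -42°, lat 73°.
Cell spans 2° lon × 1° lat.
west -42.00, east -40.00.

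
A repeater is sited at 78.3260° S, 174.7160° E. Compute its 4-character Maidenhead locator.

Add 180° to longitude and 90° to latitude: 354.72, 11.67.
Field: 354.72/20 → 17 → R, 11.67/10 → 1 → B; chars RB.
Square: 14.72/2 → 7, 1.67/1 → 1; chars 71.

RB71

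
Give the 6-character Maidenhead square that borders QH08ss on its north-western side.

QH08rt

Longitude subsquare s = 18; −1 → 17 = r.
Latitude subsquare s = 18; +1 → 19 = t.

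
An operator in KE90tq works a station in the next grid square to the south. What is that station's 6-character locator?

KE90tp

Latitude subsquare q = 16; −1 → 15 = p.
The longitude characters are unchanged.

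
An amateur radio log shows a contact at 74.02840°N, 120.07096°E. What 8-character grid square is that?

Add 180° to longitude and 90° to latitude: 300.07096, 164.02840.
Field: 300.07096/20 → 15 → P, 164.02840/10 → 16 → Q; chars PQ.
Square: 0.07096/2 → 0, 4.02840/1 → 4; chars 04.
Subsquare: 0.07096/0.0833333 → 0 → a, 0.02840/0.0416667 → 0 → a; chars aa.
Extended square: 0.07096/0.00833333 → 8, 0.02840/0.00416667 → 6; chars 86.

PQ04aa86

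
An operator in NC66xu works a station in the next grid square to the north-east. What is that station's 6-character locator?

NC76av

Longitude subsquare x = 23; +1 → 24, wraps to 0 = a, carry into square.
Longitude square 6; +1 → 7.
Latitude subsquare u = 20; +1 → 21 = v.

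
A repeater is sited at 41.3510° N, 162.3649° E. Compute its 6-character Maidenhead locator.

RN11ei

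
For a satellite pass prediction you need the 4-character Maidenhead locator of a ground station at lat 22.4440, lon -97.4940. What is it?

Add 180° to longitude and 90° to latitude: 82.51, 112.44.
Field: 82.51/20 → 4 → E, 112.44/10 → 11 → L; chars EL.
Square: 2.51/2 → 1, 2.44/1 → 2; chars 12.

EL12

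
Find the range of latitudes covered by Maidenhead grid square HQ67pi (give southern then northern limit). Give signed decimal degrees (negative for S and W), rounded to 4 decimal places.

Field H=7, Q=16: +7·20° lon, +16·10° lat → SW at lon -40°, lat 70°.
Square 6, 7: +6·2° lon, +7·1° lat → SW at lon -28°, lat 77°.
Subsquare p=15, i=8: +15·0.0833333° lon, +8·0.0416667° lat → SW at lon -26.75°, lat 77.3333°.
Cell spans 0.0833333° lon × 0.0416667° lat.
south 77.3333, north 77.3750.

77.3333, 77.3750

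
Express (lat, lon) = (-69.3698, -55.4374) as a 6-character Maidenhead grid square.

Offset from 180°W / 90°S: lon 124.5626°, lat 20.6302°.
Field (20°×10°, letters A–R): lon ⌊124.5626/20⌋ = 6 → G; lat ⌊20.6302/10⌋ = 2 → C.
Square (2°×1°, digits 0–9): lon ⌊4.5626/2⌋ = 2; lat ⌊0.6302/1⌋ = 0.
Subsquare (5′×2.5′, letters a–x): lon ⌊0.5626/0.0833333⌋ = 6 → g; lat ⌊0.6302/0.0416667⌋ = 15 → p.

GC20gp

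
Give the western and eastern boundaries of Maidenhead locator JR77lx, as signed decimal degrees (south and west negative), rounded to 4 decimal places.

14.9167, 15.0000

Field J=9, R=17: +9·20° lon, +17·10° lat → SW at lon 0°, lat 80°.
Square 7, 7: +7·2° lon, +7·1° lat → SW at lon 14°, lat 87°.
Subsquare l=11, x=23: +11·0.0833333° lon, +23·0.0416667° lat → SW at lon 14.9167°, lat 87.9583°.
Cell spans 0.0833333° lon × 0.0416667° lat.
west 14.9167, east 15.0000.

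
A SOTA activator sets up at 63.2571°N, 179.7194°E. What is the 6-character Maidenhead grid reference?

RP93ug

Add 180° to longitude and 90° to latitude: 359.7194, 153.2571.
Field: lon ⌊359.7194/20⌋ = 17 → R; lat ⌊153.2571/10⌋ = 15 → P.
Square: lon ⌊19.7194/2⌋ = 9; lat ⌊3.2571/1⌋ = 3.
Subsquare: lon ⌊1.7194/0.0833333⌋ = 20 → u; lat ⌊0.2571/0.0416667⌋ = 6 → g.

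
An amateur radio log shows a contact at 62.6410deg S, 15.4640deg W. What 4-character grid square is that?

IC27

Add 180° to longitude and 90° to latitude: 164.54, 27.36.
Field (20°×10°, letters A–R): 164.54/20 → 8 → I, 27.36/10 → 2 → C; chars IC.
Square (2°×1°, digits 0–9): 4.54/2 → 2, 7.36/1 → 7; chars 27.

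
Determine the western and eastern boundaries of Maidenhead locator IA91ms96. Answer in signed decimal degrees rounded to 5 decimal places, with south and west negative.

-0.92500, -0.91667

Field I=8, A=0: +8·20° lon, +0·10° lat → SW at lon -20°, lat -90°.
Square 9, 1: +9·2° lon, +1·1° lat → SW at lon -2°, lat -89°.
Subsquare m=12, s=18: +12·0.0833333° lon, +18·0.0416667° lat → SW at lon -1°, lat -88.25°.
Extended square 9, 6: +9·0.00833333° lon, +6·0.00416667° lat → SW at lon -0.925°, lat -88.225°.
Cell spans 0.00833333° lon × 0.00416667° lat.
west -0.92500, east -0.91667.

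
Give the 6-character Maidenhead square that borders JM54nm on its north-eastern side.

JM54on

Longitude subsquare n = 13; +1 → 14 = o.
Latitude subsquare m = 12; +1 → 13 = n.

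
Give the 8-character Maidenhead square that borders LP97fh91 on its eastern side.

Longitude extended square 9; +1 → 10, wraps to 0, carry into subsquare.
Longitude subsquare f = 5; +1 → 6 = g.
The latitude characters are unchanged.

LP97gh01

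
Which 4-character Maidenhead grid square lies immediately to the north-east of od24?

OD35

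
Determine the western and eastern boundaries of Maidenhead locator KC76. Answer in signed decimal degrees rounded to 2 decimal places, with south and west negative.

34.00, 36.00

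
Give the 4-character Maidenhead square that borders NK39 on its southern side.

NK38

Latitude square 9; −1 → 8.
The longitude characters are unchanged.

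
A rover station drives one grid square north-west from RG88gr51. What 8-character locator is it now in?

RG88gr42

Longitude extended square 5; −1 → 4.
Latitude extended square 1; +1 → 2.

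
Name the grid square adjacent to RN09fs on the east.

RN09gs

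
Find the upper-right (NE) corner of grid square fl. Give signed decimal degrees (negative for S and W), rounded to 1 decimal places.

Field F=5, L=11: +5·20° lon, +11·10° lat → SW at lon -80°, lat 20°.
Cell spans 20° lon × 10° lat. NE corner is SW corner plus one full cell.
latitude 30.0, longitude -60.0.

30.0, -60.0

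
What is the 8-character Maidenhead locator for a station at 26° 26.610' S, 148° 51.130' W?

Offset from 180°W / 90°S: lon 31.14783°, lat 63.55650°.
Field: 31.14783/20 → 1 → B, 63.55650/10 → 6 → G; chars BG.
Square: 11.14783/2 → 5, 3.55650/1 → 3; chars 53.
Subsquare: 1.14783/0.0833333 → 13 → n, 0.55650/0.0416667 → 13 → n; chars nn.
Extended square: 0.06450/0.00833333 → 7, 0.01483/0.00416667 → 3; chars 73.

BG53nn73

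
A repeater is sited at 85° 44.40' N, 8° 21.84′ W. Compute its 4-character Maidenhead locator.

IR55

Add 180° to longitude and 90° to latitude: 171.64, 175.74.
Field: 171.64/20 → 8 → I, 175.74/10 → 17 → R; chars IR.
Square: 11.64/2 → 5, 5.74/1 → 5; chars 55.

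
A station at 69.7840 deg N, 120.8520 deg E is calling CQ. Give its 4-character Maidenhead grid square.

Offset from 180°W / 90°S: lon 300.85°, lat 159.78°.
Field (20°×10°, letters A–R): 300.85/20 → 15 → P, 159.78/10 → 15 → P; chars PP.
Square (2°×1°, digits 0–9): 0.85/2 → 0, 9.78/1 → 9; chars 09.

PP09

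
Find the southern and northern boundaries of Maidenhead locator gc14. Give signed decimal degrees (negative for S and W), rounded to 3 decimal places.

Field G=6, C=2: +6·20° lon, +2·10° lat → SW at lon -60°, lat -70°.
Square 1, 4: +1·2° lon, +4·1° lat → SW at lon -58°, lat -66°.
Cell spans 2° lon × 1° lat.
south -66.000, north -65.000.

-66.000, -65.000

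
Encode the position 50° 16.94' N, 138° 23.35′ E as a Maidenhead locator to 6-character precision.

PO90eg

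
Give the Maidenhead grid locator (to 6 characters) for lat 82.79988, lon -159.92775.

BR02at

Add 180° to longitude and 90° to latitude: 20.0722, 172.7999.
Field: lon ⌊20.0722/20⌋ = 1 → B; lat ⌊172.7999/10⌋ = 17 → R.
Square: lon ⌊0.0722/2⌋ = 0; lat ⌊2.7999/1⌋ = 2.
Subsquare: lon ⌊0.0722/0.0833333⌋ = 0 → a; lat ⌊0.7999/0.0416667⌋ = 19 → t.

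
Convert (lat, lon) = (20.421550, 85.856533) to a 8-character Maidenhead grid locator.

Shift to the Maidenhead origin (180°W, 90°S): lon 265.85653, lat 110.42155.
Field: 265.85653/20 → 13 → N, 110.42155/10 → 11 → L; chars NL.
Square: 5.85653/2 → 2, 0.42155/1 → 0; chars 20.
Subsquare: 1.85653/0.0833333 → 22 → w, 0.42155/0.0416667 → 10 → k; chars wk.
Extended square: 0.02320/0.00833333 → 2, 0.00488/0.00416667 → 1; chars 21.

NL20wk21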